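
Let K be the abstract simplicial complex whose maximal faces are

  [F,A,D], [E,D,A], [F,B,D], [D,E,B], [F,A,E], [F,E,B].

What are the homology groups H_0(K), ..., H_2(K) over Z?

H_0 ≅ Z,  H_1 = 0,  H_2 ≅ Z.

Fix the vertex order A < B < D < E < F and write every simplex with vertices in increasing order. Then dim K = 2 and the simplices of K are:

  0-simplices (5): A, B, D, E, F
  1-simplices (9): AD, AE, AF, BD, BE, BF, DE, DF, EF
  2-simplices (6): ADE, ADF, AEF, BDE, BDF, BEF

so the chain groups are C_0 ≅ Z^5, C_1 ≅ Z^9, C_2 ≅ Z^6.

The boundary map ∂_1: C_1 → C_0 is given by ∂[p,q] = [q] − [p]. For instance
  ∂DF = F − D.
This gives a 5×9 integer matrix of rank 4; reducing to Smith normal form yields diagonal entries (1,1,1,1).

Boundary ∂_2: C_2 → C_1 maps a triangle to the signed sum of its edges. For instance
  ∂ADF = DF − AF + AD,
  ∂BEF = EF − BF + BE.
The 9×6 boundary matrix has rank 5 and Smith normal form diag(1,1,1,1,1).

Now H_k = ker ∂_k / im ∂_{k+1}, so:

  H_0: rank C_0 − rank ∂_1 = 5 − 4 = 1, and the invariant factors of ∂_1 are all 1, so H_0 ≅ Z.
  H_1: rank ker ∂_1 − rank ∂_2 = (9 − 4) − 5 = 0, and the invariant factors of ∂_2 are all 1, so H_1 ≅ 0.
  H_2: rank ker ∂_2 − rank ∂_3 = (6 − 5) − 0 = 1, and there is no ∂_3, so H_2 ≅ Z.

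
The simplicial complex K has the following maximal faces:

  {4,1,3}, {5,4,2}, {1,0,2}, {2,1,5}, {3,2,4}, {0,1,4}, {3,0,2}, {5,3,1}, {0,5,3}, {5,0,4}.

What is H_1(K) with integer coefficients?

K has 6 vertices, 15 edges, 10 triangles.
rank ∂_1 = 5, rank ∂_2 = 10 ⇒ b_1 = 15 − 5 − 10 = 0; ∂_2 has invariant factor(s) [2] giving torsion. So H_1 ≅ Z/2.

H_1 ≅ Z/2.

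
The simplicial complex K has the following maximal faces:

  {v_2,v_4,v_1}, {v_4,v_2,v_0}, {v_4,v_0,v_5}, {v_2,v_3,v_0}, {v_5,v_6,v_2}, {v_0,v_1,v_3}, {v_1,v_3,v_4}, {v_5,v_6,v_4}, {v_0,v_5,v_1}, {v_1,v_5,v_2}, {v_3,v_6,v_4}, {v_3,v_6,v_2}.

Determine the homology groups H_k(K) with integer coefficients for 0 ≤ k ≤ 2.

We work with the vertex ordering v_0 < v_1 < v_2 < v_3 < v_4 < v_5 < v_6. The simplices of K, each written with vertices in increasing order, are:

  0-simplices (7): [v_0], [v_1], [v_2], [v_3], [v_4], [v_5], [v_6]
  1-simplices (18): (18 of them)
  2-simplices (12): (12 of them)

Hence C_0 ≅ Z^7, C_1 ≅ Z^18, C_2 ≅ Z^12.

∂_1: C_1 → C_0 maps an edge to its endpoints' difference, ∂[p,q] = q − p. For instance
  ∂[v_3,v_6] = [v_6] − [v_3].
The 7×18 boundary matrix has rank 6 and Smith normal form diag(1,1,1,1,1,1).

∂_2: C_2 → C_1 acts by ∂[p,q,r] = [q,r] − [p,r] + [p,q]. For instance
  ∂[v_1,v_2,v_4] = [v_2,v_4] − [v_1,v_4] + [v_1,v_2],
  ∂[v_4,v_5,v_6] = [v_5,v_6] − [v_4,v_6] + [v_4,v_5].
This gives a 18×12 integer matrix of rank 12; reducing to Smith normal form yields diagonal entries (1,1,1,1,1,1,1,1,1,1,1,2).

Computing H_k = (kernel of ∂_k) / (image of ∂_{k+1}):

  H_0: rank C_0 − rank ∂_1 = 7 − 6 = 1, and the invariant factors of ∂_1 are all 1, so H_0 ≅ Z.
  H_1: rank ker ∂_1 − rank ∂_2 = (18 − 6) − 12 = 0, and ∂_2 has invariant factor 2 > 1, so H_1 ≅ Z/2.
  H_2: rank ker ∂_2 − rank ∂_3 = (12 − 12) − 0 = 0, and there is no ∂_3, so H_2 ≅ 0.

As a check, the Euler characteristic is 7 − 18 + 12 = 1, which agrees with 1 − 0 + 0 = 1.

H_0 ≅ Z,  H_1 ≅ Z/2,  H_2 = 0.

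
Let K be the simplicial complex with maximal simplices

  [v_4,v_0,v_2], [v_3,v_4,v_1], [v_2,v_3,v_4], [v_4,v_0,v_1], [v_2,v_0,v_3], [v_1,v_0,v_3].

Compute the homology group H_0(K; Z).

Order the vertices as v_0 < v_1 < v_2 < v_3 < v_4. Listing each simplex with vertices in this order, K has dimension 2 with simplices:

  0-simplices (5): [v_0], [v_1], [v_2], [v_3], [v_4]
  1-simplices (9): [v_0,v_1], [v_0,v_2], [v_0,v_3], [v_0,v_4], [v_1,v_3], [v_1,v_4], [v_2,v_3], [v_2,v_4], [v_3,v_4]
  2-simplices (6): [v_0,v_1,v_3], [v_0,v_1,v_4], [v_0,v_2,v_3], [v_0,v_2,v_4], [v_1,v_3,v_4], [v_2,v_3,v_4]

so the chain groups are C_0 ≅ Z^5, C_1 ≅ Z^9, C_2 ≅ Z^6.

The boundary map ∂_1: C_1 → C_0 maps an edge to its endpoints' difference, ∂[p,q] = q − p. For instance
  ∂[v_1,v_4] = [v_4] − [v_1].
The 5×9 boundary matrix has rank 4 and Smith normal form diag(1,1,1,1).

Boundary ∂_2: C_2 → C_1 maps a triangle to the signed sum of its edges. For instance
  ∂[v_0,v_1,v_4] = [v_1,v_4] − [v_0,v_4] + [v_0,v_1],
  ∂[v_0,v_2,v_4] = [v_2,v_4] − [v_0,v_4] + [v_0,v_2].
This gives a 9×6 integer matrix of rank 5; reducing to Smith normal form yields diagonal entries (1,1,1,1,1).

From H_k ≅ ker(∂_k) / im(∂_{k+1}) we obtain:

  H_0: rank C_0 − rank ∂_1 = 5 − 4 = 1, and the invariant factors of ∂_1 are all 1, so H_0 ≅ Z.

(K is a triangulation of the 2-sphere S^2.)

H_0 = Z.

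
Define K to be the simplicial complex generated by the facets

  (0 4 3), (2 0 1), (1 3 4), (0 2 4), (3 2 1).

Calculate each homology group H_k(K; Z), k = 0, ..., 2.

H_0 = Z,  H_1 = Z,  H_2 = 0.

Fix the vertex order 0 < 1 < 2 < 3 < 4 and write every simplex with vertices in increasing order. Then dim K = 2 and the simplices of K are:

  0-simplices (5): [0], [1], [2], [3], [4]
  1-simplices (10): [0,1], [0,2], [0,3], [0,4], [1,2], [1,3], [1,4], [2,3], [2,4], [3,4]
  2-simplices (5): [0,1,2], [0,2,4], [0,3,4], [1,2,3], [1,3,4]

Hence C_0 ≅ Z^5, C_1 ≅ Z^10, C_2 ≅ Z^5.

∂_1: C_1 → C_0 is given by ∂[p,q] = [q] − [p]. For instance
  ∂[0,4] = [4] − [0].
The 5×10 boundary matrix has rank 4 and Smith normal form diag(1,1,1,1).

Boundary ∂_2: C_2 → C_1 maps a triangle to the signed sum of its edges. For instance
  ∂[1,2,3] = [2,3] − [1,3] + [1,2],
  ∂[1,3,4] = [3,4] − [1,4] + [1,3].
The 10×5 boundary matrix has rank 5 and Smith normal form diag(1,1,1,1,1).

Now H_k = ker ∂_k / im ∂_{k+1}, so:

  H_0: rank C_0 − rank ∂_1 = 5 − 4 = 1, and the invariant factors of ∂_1 are all 1, so H_0 = Z.
  H_1: rank ker ∂_1 − rank ∂_2 = (10 − 4) − 5 = 1, and the invariant factors of ∂_2 are all 1, so H_1 = Z.
  H_2: rank ker ∂_2 − rank ∂_3 = (5 − 5) − 0 = 0, and there is no ∂_3, so H_2 = 0.

As a check, the Euler characteristic is 5 − 10 + 5 = 0, which agrees with 1 − 1 + 0 = 0.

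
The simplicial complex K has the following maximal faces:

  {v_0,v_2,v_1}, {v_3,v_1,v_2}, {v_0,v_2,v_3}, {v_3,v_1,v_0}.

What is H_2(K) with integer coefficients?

K has 4 vertices, 6 edges, 4 triangles.
rank ∂_2 = 3, rank ∂_3 = 0 ⇒ b_2 = 4 − 3 − 0 = 1. So H_2 = Z.

H_2 ≅ Z.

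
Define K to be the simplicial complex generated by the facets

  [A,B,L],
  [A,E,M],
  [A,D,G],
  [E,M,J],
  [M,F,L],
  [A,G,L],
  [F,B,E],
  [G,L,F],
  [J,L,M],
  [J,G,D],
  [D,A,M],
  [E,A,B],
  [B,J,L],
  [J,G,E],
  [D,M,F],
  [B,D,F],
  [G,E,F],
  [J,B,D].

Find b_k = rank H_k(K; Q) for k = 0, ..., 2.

Order the vertices as A < B < D < E < F < G < J < L < M. Listing each simplex with vertices in this order, K has dimension 2 with simplices:

  0-simplices (9): A, B, D, E, F, G, J, L, M
  1-simplices (27): AB, AD, AE, AG, AL, AM, BD, BE, BF, BJ, BL, DF, DG, DJ, DM, EF, EG, EJ, EM, FG, FL, FM, GJ, GL, JL, JM, LM
  2-simplices (18): ABE, ABL, ADG, ADM, AEM, AGL, BDF, BDJ, BEF, BJL, DFM, DGJ, EFG, EGJ, EJM, FGL, FLM, JLM

Hence C_0 ≅ Z^9, C_1 ≅ Z^27, C_2 ≅ Z^18.

Boundary ∂_1: C_1 → C_0 is given by ∂[p,q] = [q] − [p]. For instance
  ∂EJ = J − E.
As a 9×27 matrix over Z this has rank 8, with invariant factors (1,1,1,1,1,1,1,1).

Boundary ∂_2: C_2 → C_1 maps a triangle to the signed sum of its edges. For instance
  ∂BDJ = DJ − BJ + BD,
  ∂FGL = GL − FL + FG.
The resulting 27×18 matrix has rank 17, and its Smith normal form has invariant factors (1,1,1,1,1,1,1,1,1,1,1,1,1,1,1,1,1).

From H_k ≅ ker(∂_k) / im(∂_{k+1}) we obtain:

  H_0: rank C_0 − rank ∂_1 = 9 − 8 = 1, and the invariant factors of ∂_1 are all 1, so H_0 = Z.
  H_1: rank ker ∂_1 − rank ∂_2 = (27 − 8) − 17 = 2, and the invariant factors of ∂_2 are all 1, so H_1 = Z^2.
  H_2: rank ker ∂_2 − rank ∂_3 = (18 − 17) − 0 = 1, and there is no ∂_3, so H_2 = Z.

Hence the Betti numbers are b_0 = 1, b_1 = 2, b_2 = 1.

b_0 = 1, b_1 = 2, b_2 = 1.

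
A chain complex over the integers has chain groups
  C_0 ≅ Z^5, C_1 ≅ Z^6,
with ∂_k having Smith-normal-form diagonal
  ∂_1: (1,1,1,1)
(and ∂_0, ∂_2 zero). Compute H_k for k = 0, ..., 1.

H_0 ≅ Z,  H_1 ≅ Z^2.

H_0: b_0 = 5 − 0 − 4 = 1; torsion from ∂_1 factors > 1: none. So H_0 ≅ Z.
H_1: b_1 = 6 − 4 − 0 = 2; torsion from ∂_2 factors > 1: none. So H_1 ≅ Z^2.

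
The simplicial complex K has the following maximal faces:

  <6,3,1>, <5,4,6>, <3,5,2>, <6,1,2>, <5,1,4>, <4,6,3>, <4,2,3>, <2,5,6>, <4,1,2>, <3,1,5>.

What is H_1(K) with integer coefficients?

We work with the vertex ordering 1 < 2 < 3 < 4 < 5 < 6. The simplices of K, each written with vertices in increasing order, are:

  0-simplices (6): [1], [2], [3], [4], [5], [6]
  1-simplices (15): [1,2], [1,3], [1,4], [1,5], [1,6], [2,3], [2,4], [2,5], [2,6], [3,4], [3,5], [3,6], [4,5], [4,6], [5,6]
  2-simplices (10): [1,2,4], [1,2,6], [1,3,5], [1,3,6], [1,4,5], [2,3,4], [2,3,5], [2,5,6], [3,4,6], [4,5,6]

giving chain groups C_0 ≅ Z^6, C_1 ≅ Z^15, C_2 ≅ Z^10.

The boundary map ∂_1: C_1 → C_0 is given by ∂[p,q] = [q] − [p]. For instance
  ∂[1,6] = [6] − [1].
The 6×15 boundary matrix has rank 5 and Smith normal form diag(1,1,1,1,1).

∂_2: C_2 → C_1 maps a triangle to the signed sum of its edges. For instance
  ∂[2,3,4] = [3,4] − [2,4] + [2,3],
  ∂[1,2,6] = [2,6] − [1,6] + [1,2].
The 15×10 boundary matrix has rank 10 and Smith normal form diag(1,1,1,1,1,1,1,1,1,2).

Now H_k = ker ∂_k / im ∂_{k+1}, so:

  H_1: rank ker ∂_1 − rank ∂_2 = (15 − 5) − 10 = 0, and ∂_2 has invariant factor 2 > 1, so H_1 = Z/2.

(K is a triangulation of the real projective plane RP^2.)

H_1 ≅ Z/2.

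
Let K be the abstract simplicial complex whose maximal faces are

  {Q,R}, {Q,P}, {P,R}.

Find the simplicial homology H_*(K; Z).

H_0 = Z,  H_1 = Z.

Fix the vertex order P < Q < R and write every simplex with vertices in increasing order. Then dim K = 1 and the simplices of K are:

  0-simplices (3): P, Q, R
  1-simplices (3): PQ, PR, QR

so the chain groups are C_0 ≅ Z^3, C_1 ≅ Z^3.

The boundary map ∂_1: C_1 → C_0 maps an edge to its endpoints' difference, ∂[p,q] = q − p.
The 3×3 boundary matrix has rank 2 and Smith normal form diag(1,1).

Now H_k = ker ∂_k / im ∂_{k+1}, so:

  H_0: rank C_0 − rank ∂_1 = 3 − 2 = 1, and the invariant factors of ∂_1 are all 1, so H_0 ≅ Z.
  H_1: rank ker ∂_1 − rank ∂_2 = (3 − 2) − 0 = 1, and there is no ∂_2, so H_1 ≅ Z.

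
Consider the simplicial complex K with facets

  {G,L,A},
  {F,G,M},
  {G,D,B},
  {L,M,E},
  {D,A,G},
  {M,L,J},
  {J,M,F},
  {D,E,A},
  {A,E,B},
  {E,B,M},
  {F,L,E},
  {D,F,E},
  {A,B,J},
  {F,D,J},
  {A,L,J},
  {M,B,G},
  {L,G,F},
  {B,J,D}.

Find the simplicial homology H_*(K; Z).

H_0 = Z,  H_1 = Z ⊕ Z/2Z,  H_2 = 0.

Fix the vertex order A < B < D < E < F < G < J < L < M and write every simplex with vertices in increasing order. Then dim K = 2 and the simplices of K are:

  0-simplices (9): A, B, D, E, F, G, J, L, M
  1-simplices (27): AB, AD, AE, AG, AJ, AL, BD, BE, BG, BJ, BM, DE, DF, DG, DJ, EF, EL, EM, FG, FJ, FL, FM, GL, GM, JL, JM, LM
  2-simplices (18): ABE, ABJ, ADE, ADG, AGL, AJL, BDG, BDJ, BEM, BGM, DEF, DFJ, EFL, ELM, FGL, FGM, FJM, JLM

giving chain groups C_0 ≅ Z^9, C_1 ≅ Z^27, C_2 ≅ Z^18.

∂_1: C_1 → C_0 sends each edge [p,q] (with p < q) to q − p. For instance
  ∂BD = D − B.
The resulting 9×27 matrix has rank 8, and its Smith normal form has invariant factors (1,1,1,1,1,1,1,1).

The boundary map ∂_2: C_2 → C_1 acts by ∂[p,q,r] = [q,r] − [p,r] + [p,q]. For instance
  ∂BGM = GM − BM + BG,
  ∂FGM = GM − FM + FG.
This gives a 27×18 integer matrix of rank 18; reducing to Smith normal form yields diagonal entries (1,1,1,1,1,1,1,1,1,1,1,1,1,1,1,1,1,2).

Reading off H_k = ker ∂_k / im ∂_{k+1}:

  H_0: rank C_0 − rank ∂_1 = 9 − 8 = 1, and the invariant factors of ∂_1 are all 1, so H_0 ≅ Z.
  H_1: rank ker ∂_1 − rank ∂_2 = (27 − 8) − 18 = 1, and ∂_2 has invariant factor 2 > 1, so H_1 ≅ Z ⊕ Z/2Z.
  H_2: rank ker ∂_2 − rank ∂_3 = (18 − 18) − 0 = 0, and there is no ∂_3, so H_2 ≅ 0.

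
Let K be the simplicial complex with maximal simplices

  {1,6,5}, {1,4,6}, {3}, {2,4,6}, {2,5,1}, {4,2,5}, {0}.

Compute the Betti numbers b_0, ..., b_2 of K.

We work with the vertex ordering 0 < 1 < 2 < 3 < 4 < 5 < 6. The simplices of K, each written with vertices in increasing order, are:

  0-simplices (7): [0], [1], [2], [3], [4], [5], [6]
  1-simplices (10): [1,2], [1,4], [1,5], [1,6], [2,4], [2,5], [2,6], [4,5], [4,6], [5,6]
  2-simplices (5): [1,2,5], [1,4,6], [1,5,6], [2,4,5], [2,4,6]

giving chain groups C_0 ≅ Z^7, C_1 ≅ Z^10, C_2 ≅ Z^5.

The boundary map ∂_1: C_1 → C_0 maps an edge to its endpoints' difference, ∂[p,q] = q − p. For instance
  ∂[2,6] = [6] − [2].
The 7×10 boundary matrix has rank 4 and Smith normal form diag(1,1,1,1).

The boundary map ∂_2: C_2 → C_1 maps a triangle to the signed sum of its edges. For instance
  ∂[2,4,5] = [4,5] − [2,5] + [2,4],
  ∂[2,4,6] = [4,6] − [2,6] + [2,4].
This gives a 10×5 integer matrix of rank 5; reducing to Smith normal form yields diagonal entries (1,1,1,1,1).

Reading off H_k = ker ∂_k / im ∂_{k+1}:

  H_0: rank C_0 − rank ∂_1 = 7 − 4 = 3, and the invariant factors of ∂_1 are all 1, so H_0 ≅ Z^3.
  H_1: rank ker ∂_1 − rank ∂_2 = (10 − 4) − 5 = 1, and the invariant factors of ∂_2 are all 1, so H_1 ≅ Z.
  H_2: rank ker ∂_2 − rank ∂_3 = (5 − 5) − 0 = 0, and there is no ∂_3, so H_2 ≅ 0.

As a check, the Euler characteristic is 7 − 10 + 5 = 2, which agrees with 3 − 1 + 0 = 2.
(K is a triangulation of the disjoint union of a set of 2 points and the Möbius band.)

Hence the Betti numbers are b_0 = 3, b_1 = 1, b_2 = 0.

b_0 = 3, b_1 = 1, b_2 = 0.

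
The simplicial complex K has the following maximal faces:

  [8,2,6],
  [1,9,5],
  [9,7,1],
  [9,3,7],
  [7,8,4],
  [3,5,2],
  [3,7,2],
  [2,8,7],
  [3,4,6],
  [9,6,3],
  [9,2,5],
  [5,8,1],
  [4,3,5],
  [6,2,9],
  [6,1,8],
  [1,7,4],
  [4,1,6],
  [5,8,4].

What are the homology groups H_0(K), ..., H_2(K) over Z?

H_0 ≅ Z,  H_1 ≅ Z ⊕ Z/2,  H_2 = 0.

Fix the vertex order 1 < 2 < 3 < 4 < 5 < 6 < 7 < 8 < 9 and write every simplex with vertices in increasing order. Then dim K = 2 and the simplices of K are:

  0-simplices (9): [1], [2], [3], [4], [5], [6], [7], [8], [9]
  1-simplices (27): (27 of them)
  2-simplices (18): [1,4,6], [1,4,7], [1,5,8], [1,5,9], [1,6,8], [1,7,9], [2,3,5], [2,3,7], [2,5,9], [2,6,8], [2,6,9], [2,7,8], [3,4,5], [3,4,6], [3,6,9], [3,7,9], [4,5,8], [4,7,8]

so the chain groups are C_0 ≅ Z^9, C_1 ≅ Z^27, C_2 ≅ Z^18.

∂_1: C_1 → C_0 sends each edge [p,q] (with p < q) to q − p.
The resulting 9×27 matrix has rank 8, and its Smith normal form has invariant factors (1,1,1,1,1,1,1,1).

∂_2: C_2 → C_1 sends each 2-simplex [p,q,r] to [q,r] − [p,r] + [p,q]. For instance
  ∂[1,6,8] = [6,8] − [1,8] + [1,6],
  ∂[1,5,9] = [5,9] − [1,9] + [1,5].
This gives a 27×18 integer matrix of rank 18; reducing to Smith normal form yields diagonal entries (1,1,1,1,1,1,1,1,1,1,1,1,1,1,1,1,1,2).

Now H_k = ker ∂_k / im ∂_{k+1}, so:

  H_0: rank C_0 − rank ∂_1 = 9 − 8 = 1, and the invariant factors of ∂_1 are all 1, so H_0 ≅ Z.
  H_1: rank ker ∂_1 − rank ∂_2 = (27 − 8) − 18 = 1, and ∂_2 has invariant factor 2 > 1, so H_1 ≅ Z ⊕ Z/2.
  H_2: rank ker ∂_2 − rank ∂_3 = (18 − 18) − 0 = 0, and there is no ∂_3, so H_2 ≅ 0.

As a check, the Euler characteristic is 9 − 27 + 18 = 0, which agrees with 1 − 1 + 0 = 0.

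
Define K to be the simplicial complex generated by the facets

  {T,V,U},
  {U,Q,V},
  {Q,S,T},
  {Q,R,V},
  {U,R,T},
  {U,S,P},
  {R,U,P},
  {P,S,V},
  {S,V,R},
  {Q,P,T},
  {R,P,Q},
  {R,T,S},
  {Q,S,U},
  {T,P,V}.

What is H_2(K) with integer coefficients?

We work with the vertex ordering P < Q < R < S < T < U < V. The simplices of K, each written with vertices in increasing order, are:

  0-simplices (7): P, Q, R, S, T, U, V
  1-simplices (21): PQ, PR, PS, PT, PU, PV, QR, QS, QT, QU, QV, RS, RT, RU, RV, ST, SU, SV, TU, TV, UV
  2-simplices (14): PQR, PQT, PRU, PSU, PSV, PTV, QRV, QST, QSU, QUV, RST, RSV, RTU, TUV

giving chain groups C_0 ≅ Z^7, C_1 ≅ Z^21, C_2 ≅ Z^14.

∂_1: C_1 → C_0 sends each edge [p,q] (with p < q) to q − p. For instance
  ∂RS = S − R.
The 7×21 boundary matrix has rank 6 and Smith normal form diag(1,1,1,1,1,1).

∂_2: C_2 → C_1 acts by ∂[p,q,r] = [q,r] − [p,r] + [p,q]. For instance
  ∂TUV = UV − TV + TU,
  ∂PSU = SU − PU + PS.
The resulting 21×14 matrix has rank 13, and its Smith normal form has invariant factors (1,1,1,1,1,1,1,1,1,1,1,1,1).

Computing H_k = (kernel of ∂_k) / (image of ∂_{k+1}):

  H_2: rank ker ∂_2 − rank ∂_3 = (14 − 13) − 0 = 1, and there is no ∂_3, so H_2 ≅ Z.

H_2 ≅ Z.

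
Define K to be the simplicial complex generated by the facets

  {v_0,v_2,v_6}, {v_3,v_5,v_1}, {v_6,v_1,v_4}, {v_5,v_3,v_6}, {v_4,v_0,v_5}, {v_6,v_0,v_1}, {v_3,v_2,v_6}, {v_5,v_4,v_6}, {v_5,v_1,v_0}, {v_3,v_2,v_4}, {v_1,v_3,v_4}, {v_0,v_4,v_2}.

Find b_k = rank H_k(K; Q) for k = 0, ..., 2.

b_0 = 1, b_1 = 0, b_2 = 0.

We work with the vertex ordering v_0 < v_1 < v_2 < v_3 < v_4 < v_5 < v_6. The simplices of K, each written with vertices in increasing order, are:

  0-simplices (7): [v_0], [v_1], [v_2], [v_3], [v_4], [v_5], [v_6]
  1-simplices (18): (18 of them)
  2-simplices (12): (12 of them)

so the chain groups are C_0 ≅ Z^7, C_1 ≅ Z^18, C_2 ≅ Z^12.

Boundary ∂_1: C_1 → C_0 maps an edge to its endpoints' difference, ∂[p,q] = q − p. For instance
  ∂[v_0,v_6] = [v_6] − [v_0].
This gives a 7×18 integer matrix of rank 6; reducing to Smith normal form yields diagonal entries (1,1,1,1,1,1).

The boundary map ∂_2: C_2 → C_1 sends each 2-simplex [p,q,r] to [q,r] − [p,r] + [p,q]. For instance
  ∂[v_1,v_3,v_5] = [v_3,v_5] − [v_1,v_5] + [v_1,v_3],
  ∂[v_2,v_3,v_6] = [v_3,v_6] − [v_2,v_6] + [v_2,v_3].
The 18×12 boundary matrix has rank 12 and Smith normal form diag(1,1,1,1,1,1,1,1,1,1,1,2).

Now H_k = ker ∂_k / im ∂_{k+1}, so:

  H_0: rank C_0 − rank ∂_1 = 7 − 6 = 1, and the invariant factors of ∂_1 are all 1, so H_0 = Z.
  H_1: rank ker ∂_1 − rank ∂_2 = (18 − 6) − 12 = 0, and ∂_2 has invariant factor 2 > 1, so H_1 = Z/2.
  H_2: rank ker ∂_2 − rank ∂_3 = (12 − 12) − 0 = 0, and there is no ∂_3, so H_2 = 0.

Hence the Betti numbers are b_0 = 1, b_1 = 0, b_2 = 0.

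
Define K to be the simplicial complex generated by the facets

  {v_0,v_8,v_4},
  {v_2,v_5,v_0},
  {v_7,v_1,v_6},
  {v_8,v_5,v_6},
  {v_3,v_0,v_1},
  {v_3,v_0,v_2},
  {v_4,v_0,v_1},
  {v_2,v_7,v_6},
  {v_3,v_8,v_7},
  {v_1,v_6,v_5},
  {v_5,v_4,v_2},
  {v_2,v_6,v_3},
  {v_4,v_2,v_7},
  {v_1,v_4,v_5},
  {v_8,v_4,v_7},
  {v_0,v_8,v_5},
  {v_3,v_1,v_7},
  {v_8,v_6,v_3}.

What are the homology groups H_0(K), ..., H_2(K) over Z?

We work with the vertex ordering v_0 < v_1 < v_2 < v_3 < v_4 < v_5 < v_6 < v_7 < v_8. The simplices of K, each written with vertices in increasing order, are:

  0-simplices (9): [v_0], [v_1], [v_2], [v_3], [v_4], [v_5], [v_6], [v_7], [v_8]
  1-simplices (27): (27 of them)
  2-simplices (18): (18 of them)

giving chain groups C_0 ≅ Z^9, C_1 ≅ Z^27, C_2 ≅ Z^18.

The boundary map ∂_1: C_1 → C_0 is given by ∂[p,q] = [q] − [p]. For instance
  ∂[v_0,v_4] = [v_4] − [v_0].
As a 9×27 matrix over Z this has rank 8, with invariant factors (1,1,1,1,1,1,1,1).

∂_2: C_2 → C_1 sends each 2-simplex [p,q,r] to [q,r] − [p,r] + [p,q]. For instance
  ∂[v_1,v_5,v_6] = [v_5,v_6] − [v_1,v_6] + [v_1,v_5],
  ∂[v_0,v_2,v_3] = [v_2,v_3] − [v_0,v_3] + [v_0,v_2].
The resulting 27×18 matrix has rank 18, and its Smith normal form has invariant factors (1,1,1,1,1,1,1,1,1,1,1,1,1,1,1,1,1,2).

From H_k ≅ ker(∂_k) / im(∂_{k+1}) we obtain:

  H_0: rank C_0 − rank ∂_1 = 9 − 8 = 1, and the invariant factors of ∂_1 are all 1, so H_0 = Z.
  H_1: rank ker ∂_1 − rank ∂_2 = (27 − 8) − 18 = 1, and ∂_2 has invariant factor 2 > 1, so H_1 = Z ⊕ Z_2.
  H_2: rank ker ∂_2 − rank ∂_3 = (18 − 18) − 0 = 0, and there is no ∂_3, so H_2 = 0.

H_0 = Z,  H_1 = Z ⊕ Z_2,  H_2 = 0.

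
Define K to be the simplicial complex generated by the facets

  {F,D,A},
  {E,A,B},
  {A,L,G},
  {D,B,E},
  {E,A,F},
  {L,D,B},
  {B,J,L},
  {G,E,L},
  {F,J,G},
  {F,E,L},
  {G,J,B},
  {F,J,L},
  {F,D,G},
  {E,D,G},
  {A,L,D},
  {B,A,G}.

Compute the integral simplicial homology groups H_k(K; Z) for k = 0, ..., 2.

H_0 = Z,  H_1 = Z^2,  H_2 = Z.

K has 8 vertices, 24 edges, 16 triangles.
rank ∂_0 = 0, rank ∂_1 = 7 ⇒ b_0 = 8 − 0 − 7 = 1; all invariant factors of ∂_1 are 1 so no torsion. So H_0 ≅ Z.
rank ∂_1 = 7, rank ∂_2 = 15 ⇒ b_1 = 24 − 7 − 15 = 2; all invariant factors of ∂_2 are 1 so no torsion. So H_1 ≅ Z^2.
rank ∂_2 = 15, rank ∂_3 = 0 ⇒ b_2 = 16 − 15 − 0 = 1. So H_2 ≅ Z.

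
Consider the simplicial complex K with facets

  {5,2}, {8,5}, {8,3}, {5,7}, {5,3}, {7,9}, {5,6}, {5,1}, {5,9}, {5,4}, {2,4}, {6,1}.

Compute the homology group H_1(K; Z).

H_1 ≅ Z^4.

K has 9 vertices, 12 edges.
rank ∂_1 = 8, rank ∂_2 = 0 ⇒ b_1 = 12 − 8 − 0 = 4. So H_1 = Z^4.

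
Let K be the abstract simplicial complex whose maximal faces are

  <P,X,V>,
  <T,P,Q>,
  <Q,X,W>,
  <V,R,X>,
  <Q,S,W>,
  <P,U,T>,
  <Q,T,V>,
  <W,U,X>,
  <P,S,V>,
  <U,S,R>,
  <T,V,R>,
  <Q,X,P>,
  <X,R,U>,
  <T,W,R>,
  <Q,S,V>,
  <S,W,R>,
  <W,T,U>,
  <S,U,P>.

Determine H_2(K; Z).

H_2 = 0.

We work with the vertex ordering P < Q < R < S < T < U < V < W < X. The simplices of K, each written with vertices in increasing order, are:

  0-simplices (9): P, Q, R, S, T, U, V, W, X
  1-simplices (27): PQ, PS, PT, PU, PV, PX, QS, QT, QV, QW, QX, RS, RT, RU, RV, RW, RX, SU, SV, SW, TU, TV, TW, UW, UX, VX, WX
  2-simplices (18): PQT, PQX, PSU, PSV, PTU, PVX, QSV, QSW, QTV, QWX, RSU, RSW, RTV, RTW, RUX, RVX, TUW, UWX

so the chain groups are C_0 ≅ Z^9, C_1 ≅ Z^27, C_2 ≅ Z^18.

The boundary map ∂_1: C_1 → C_0 maps an edge to its endpoints' difference, ∂[p,q] = q − p. For instance
  ∂RT = T − R.
This gives a 9×27 integer matrix of rank 8; reducing to Smith normal form yields diagonal entries (1,1,1,1,1,1,1,1).

∂_2: C_2 → C_1 maps a triangle to the signed sum of its edges. For instance
  ∂RTV = TV − RV + RT,
  ∂RTW = TW − RW + RT.
This gives a 27×18 integer matrix of rank 18; reducing to Smith normal form yields diagonal entries (1,1,1,1,1,1,1,1,1,1,1,1,1,1,1,1,1,2).

Computing H_k = (kernel of ∂_k) / (image of ∂_{k+1}):

  H_2: rank ker ∂_2 − rank ∂_3 = (18 − 18) − 0 = 0, and there is no ∂_3, so H_2 ≅ 0.

(K is a triangulation of the Klein bottle.)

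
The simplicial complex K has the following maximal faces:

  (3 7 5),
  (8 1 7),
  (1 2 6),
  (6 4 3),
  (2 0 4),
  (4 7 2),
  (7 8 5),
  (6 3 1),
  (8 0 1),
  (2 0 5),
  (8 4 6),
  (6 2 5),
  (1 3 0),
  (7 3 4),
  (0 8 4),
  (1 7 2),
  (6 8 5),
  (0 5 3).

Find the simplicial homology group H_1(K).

We work with the vertex ordering 0 < 1 < 2 < 3 < 4 < 5 < 6 < 7 < 8. The simplices of K, each written with vertices in increasing order, are:

  0-simplices (9): [0], [1], [2], [3], [4], [5], [6], [7], [8]
  1-simplices (27): (27 of them)
  2-simplices (18): [0,1,3], [0,1,8], [0,2,4], [0,2,5], [0,3,5], [0,4,8], [1,2,6], [1,2,7], [1,3,6], [1,7,8], [2,4,7], [2,5,6], [3,4,6], [3,4,7], [3,5,7], [4,6,8], [5,6,8], [5,7,8]

Hence C_0 ≅ Z^9, C_1 ≅ Z^27, C_2 ≅ Z^18.

∂_1: C_1 → C_0 is given by ∂[p,q] = [q] − [p].
As a 9×27 matrix over Z this has rank 8, with invariant factors (1,1,1,1,1,1,1,1).

Boundary ∂_2: C_2 → C_1 acts by ∂[p,q,r] = [q,r] − [p,r] + [p,q]. For instance
  ∂[0,3,5] = [3,5] − [0,5] + [0,3],
  ∂[5,6,8] = [6,8] − [5,8] + [5,6].
The 27×18 boundary matrix has rank 17 and Smith normal form diag(1,1,1,1,1,1,1,1,1,1,1,1,1,1,1,1,1).

From H_k ≅ ker(∂_k) / im(∂_{k+1}) we obtain:

  H_1: rank ker ∂_1 − rank ∂_2 = (27 − 8) − 17 = 2, and the invariant factors of ∂_2 are all 1, so H_1 = Z^2.

(K is a triangulation of the torus T^2.)

H_1 ≅ Z^2.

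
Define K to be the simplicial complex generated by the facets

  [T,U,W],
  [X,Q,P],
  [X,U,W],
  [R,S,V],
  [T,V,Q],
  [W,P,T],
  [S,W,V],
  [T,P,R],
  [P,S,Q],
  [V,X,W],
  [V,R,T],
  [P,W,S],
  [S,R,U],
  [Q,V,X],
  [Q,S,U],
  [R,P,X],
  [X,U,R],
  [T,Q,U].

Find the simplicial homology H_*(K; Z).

Fix the vertex order P < Q < R < S < T < U < V < W < X and write every simplex with vertices in increasing order. Then dim K = 2 and the simplices of K are:

  0-simplices (9): P, Q, R, S, T, U, V, W, X
  1-simplices (27): PQ, PR, PS, PT, PW, PX, QS, QT, QU, QV, QX, RS, RT, RU, RV, RX, SU, SV, SW, TU, TV, TW, UW, UX, VW, VX, WX
  2-simplices (18): PQS, PQX, PRT, PRX, PSW, PTW, QSU, QTU, QTV, QVX, RSU, RSV, RTV, RUX, SVW, TUW, UWX, VWX

giving chain groups C_0 ≅ Z^9, C_1 ≅ Z^27, C_2 ≅ Z^18.

The boundary map ∂_1: C_1 → C_0 sends each edge [p,q] (with p < q) to q − p.
This gives a 9×27 integer matrix of rank 8; reducing to Smith normal form yields diagonal entries (1,1,1,1,1,1,1,1).

The boundary map ∂_2: C_2 → C_1 sends each 2-simplex [p,q,r] to [q,r] − [p,r] + [p,q]. For instance
  ∂QTU = TU − QU + QT,
  ∂RSV = SV − RV + RS.
The resulting 27×18 matrix has rank 17, and its Smith normal form has invariant factors (1,1,1,1,1,1,1,1,1,1,1,1,1,1,1,1,1).

Computing H_k = (kernel of ∂_k) / (image of ∂_{k+1}):

  H_0: rank C_0 − rank ∂_1 = 9 − 8 = 1, and the invariant factors of ∂_1 are all 1, so H_0 = Z.
  H_1: rank ker ∂_1 − rank ∂_2 = (27 − 8) − 17 = 2, and the invariant factors of ∂_2 are all 1, so H_1 = Z^2.
  H_2: rank ker ∂_2 − rank ∂_3 = (18 − 17) − 0 = 1, and there is no ∂_3, so H_2 = Z.

As a check, the Euler characteristic is 9 − 27 + 18 = 0, which agrees with 1 − 2 + 1 = 0.

H_0 ≅ Z,  H_1 ≅ Z^2,  H_2 ≅ Z.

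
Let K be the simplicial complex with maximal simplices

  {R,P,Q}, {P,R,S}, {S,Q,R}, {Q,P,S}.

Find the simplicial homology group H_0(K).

Order the vertices as P < Q < R < S. Listing each simplex with vertices in this order, K has dimension 2 with simplices:

  0-simplices (4): P, Q, R, S
  1-simplices (6): PQ, PR, PS, QR, QS, RS
  2-simplices (4): PQR, PQS, PRS, QRS

giving chain groups C_0 ≅ Z^4, C_1 ≅ Z^6, C_2 ≅ Z^4.

Boundary ∂_1: C_1 → C_0 sends each edge [p,q] (with p < q) to q − p.
This gives a 4×6 integer matrix of rank 3; reducing to Smith normal form yields diagonal entries (1,1,1).

Boundary ∂_2: C_2 → C_1 acts by ∂[p,q,r] = [q,r] − [p,r] + [p,q]. For instance
  ∂PQR = QR − PR + PQ,
  ∂QRS = RS − QS + QR.
The 6×4 boundary matrix has rank 3 and Smith normal form diag(1,1,1).

Computing H_k = (kernel of ∂_k) / (image of ∂_{k+1}):

  H_0: rank C_0 − rank ∂_1 = 4 − 3 = 1, and the invariant factors of ∂_1 are all 1, so H_0 = Z.

H_0 ≅ Z.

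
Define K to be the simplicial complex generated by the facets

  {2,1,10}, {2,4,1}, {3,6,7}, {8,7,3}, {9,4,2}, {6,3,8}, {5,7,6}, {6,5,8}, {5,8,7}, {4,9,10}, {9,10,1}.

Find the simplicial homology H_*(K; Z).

We work with the vertex ordering 1 < 2 < 3 < 4 < 5 < 6 < 7 < 8 < 9 < 10. The simplices of K, each written with vertices in increasing order, are:

  0-simplices (10): [1], [2], [3], [4], [5], [6], [7], [8], [9], [10]
  1-simplices (19): [1,2], [1,4], [1,9], [1,10], [2,4], [2,9], [2,10], [3,6], [3,7], [3,8], [4,9], [4,10], [5,6], [5,7], [5,8], [6,7], [6,8], [7,8], [9,10]
  2-simplices (11): [1,2,4], [1,2,10], [1,9,10], [2,4,9], [3,6,7], [3,6,8], [3,7,8], [4,9,10], [5,6,7], [5,6,8], [5,7,8]

Hence C_0 ≅ Z^10, C_1 ≅ Z^19, C_2 ≅ Z^11.

Boundary ∂_1: C_1 → C_0 is given by ∂[p,q] = [q] − [p]. For instance
  ∂[1,10] = [10] − [1].
As a 10×19 matrix over Z this has rank 8, with invariant factors (1,1,1,1,1,1,1,1).

∂_2: C_2 → C_1 maps a triangle to the signed sum of its edges. For instance
  ∂[5,6,7] = [6,7] − [5,7] + [5,6],
  ∂[5,7,8] = [7,8] − [5,8] + [5,7].
This gives a 19×11 integer matrix of rank 10; reducing to Smith normal form yields diagonal entries (1,1,1,1,1,1,1,1,1,1).

Reading off H_k = ker ∂_k / im ∂_{k+1}:

  H_0: rank C_0 − rank ∂_1 = 10 − 8 = 2, and the invariant factors of ∂_1 are all 1, so H_0 = Z^2.
  H_1: rank ker ∂_1 − rank ∂_2 = (19 − 8) − 10 = 1, and the invariant factors of ∂_2 are all 1, so H_1 = Z.
  H_2: rank ker ∂_2 − rank ∂_3 = (11 − 10) − 0 = 1, and there is no ∂_3, so H_2 = Z.

As a check, the Euler characteristic is 10 − 19 + 11 = 2, which agrees with 2 − 1 + 1 = 2.

H_0 = Z^2,  H_1 = Z,  H_2 = Z.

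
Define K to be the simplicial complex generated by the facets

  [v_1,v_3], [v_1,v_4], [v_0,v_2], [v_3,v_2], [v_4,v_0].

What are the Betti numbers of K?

b_0 = 1, b_1 = 1.

K has 5 vertices, 5 edges.
rank ∂_0 = 0, rank ∂_1 = 4 ⇒ b_0 = 5 − 0 − 4 = 1; all invariant factors of ∂_1 are 1 so no torsion. So H_0 = Z.
rank ∂_1 = 4, rank ∂_2 = 0 ⇒ b_1 = 5 − 4 − 0 = 1. So H_1 = Z.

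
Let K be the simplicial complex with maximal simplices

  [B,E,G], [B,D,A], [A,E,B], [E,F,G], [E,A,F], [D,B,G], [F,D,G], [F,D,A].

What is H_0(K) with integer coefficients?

H_0 = Z.

Fix the vertex order A < B < D < E < F < G and write every simplex with vertices in increasing order. Then dim K = 2 and the simplices of K are:

  0-simplices (6): A, B, D, E, F, G
  1-simplices (12): AB, AD, AE, AF, BD, BE, BG, DF, DG, EF, EG, FG
  2-simplices (8): ABD, ABE, ADF, AEF, BDG, BEG, DFG, EFG

giving chain groups C_0 ≅ Z^6, C_1 ≅ Z^12, C_2 ≅ Z^8.

∂_1: C_1 → C_0 is given by ∂[p,q] = [q] − [p]. For instance
  ∂FG = G − F.
As a 6×12 matrix over Z this has rank 5, with invariant factors (1,1,1,1,1).

The boundary map ∂_2: C_2 → C_1 acts by ∂[p,q,r] = [q,r] − [p,r] + [p,q]. For instance
  ∂ADF = DF − AF + AD,
  ∂DFG = FG − DG + DF.
The 12×8 boundary matrix has rank 7 and Smith normal form diag(1,1,1,1,1,1,1).

Now H_k = ker ∂_k / im ∂_{k+1}, so:

  H_0: rank C_0 − rank ∂_1 = 6 − 5 = 1, and the invariant factors of ∂_1 are all 1, so H_0 = Z.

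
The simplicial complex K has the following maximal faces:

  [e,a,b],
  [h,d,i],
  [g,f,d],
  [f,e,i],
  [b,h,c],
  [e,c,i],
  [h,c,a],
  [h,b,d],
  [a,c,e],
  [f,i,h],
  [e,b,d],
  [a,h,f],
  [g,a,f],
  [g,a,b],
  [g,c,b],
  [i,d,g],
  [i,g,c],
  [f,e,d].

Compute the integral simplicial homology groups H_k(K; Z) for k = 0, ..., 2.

H_0 ≅ Z,  H_1 ≅ Z ⊕ Z/2Z,  H_2 = 0.

K has 9 vertices, 27 edges, 18 triangles.
rank ∂_0 = 0, rank ∂_1 = 8 ⇒ b_0 = 9 − 0 − 8 = 1; all invariant factors of ∂_1 are 1 so no torsion. So H_0 = Z.
rank ∂_1 = 8, rank ∂_2 = 18 ⇒ b_1 = 27 − 8 − 18 = 1; ∂_2 has invariant factor(s) [2] giving torsion. So H_1 = Z ⊕ Z/2Z.
rank ∂_2 = 18, rank ∂_3 = 0 ⇒ b_2 = 18 − 18 − 0 = 0. So H_2 = 0.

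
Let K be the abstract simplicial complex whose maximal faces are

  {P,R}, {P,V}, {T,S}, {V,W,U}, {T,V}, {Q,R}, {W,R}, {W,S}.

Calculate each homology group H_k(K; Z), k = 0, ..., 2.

Fix the vertex order P < Q < R < S < T < U < V < W and write every simplex with vertices in increasing order. Then dim K = 2 and the simplices of K are:

  0-simplices (8): P, Q, R, S, T, U, V, W
  1-simplices (10): PR, PV, QR, RW, ST, SW, TV, UV, UW, VW
  2-simplices (1): UVW

giving chain groups C_0 ≅ Z^8, C_1 ≅ Z^10, C_2 ≅ Z^1.

Boundary ∂_1: C_1 → C_0 sends each edge [p,q] (with p < q) to q − p. For instance
  ∂UV = V − U.
As a 8×10 matrix over Z this has rank 7, with invariant factors (1,1,1,1,1,1,1).

∂_2: C_2 → C_1 maps a triangle to the signed sum of its edges. For instance
  ∂UVW = VW − UW + UV.
As a 10×1 matrix over Z this has rank 1, with invariant factors (1).

From H_k ≅ ker(∂_k) / im(∂_{k+1}) we obtain:

  H_0: rank C_0 − rank ∂_1 = 8 − 7 = 1, and the invariant factors of ∂_1 are all 1, so H_0 ≅ Z.
  H_1: rank ker ∂_1 − rank ∂_2 = (10 − 7) − 1 = 2, and the invariant factors of ∂_2 are all 1, so H_1 ≅ Z^2.
  H_2: rank ker ∂_2 − rank ∂_3 = (1 − 1) − 0 = 0, and there is no ∂_3, so H_2 ≅ 0.

H_0 = Z,  H_1 = Z^2,  H_2 = 0.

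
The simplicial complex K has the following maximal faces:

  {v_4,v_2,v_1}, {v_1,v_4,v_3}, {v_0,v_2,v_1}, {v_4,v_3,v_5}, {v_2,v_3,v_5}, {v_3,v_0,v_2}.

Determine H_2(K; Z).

H_2 ≅ 0.

Order the vertices as v_0 < v_1 < v_2 < v_3 < v_4 < v_5. Listing each simplex with vertices in this order, K has dimension 2 with simplices:

  0-simplices (6): [v_0], [v_1], [v_2], [v_3], [v_4], [v_5]
  1-simplices (12): [v_0,v_1], [v_0,v_2], [v_0,v_3], [v_1,v_2], [v_1,v_3], [v_1,v_4], [v_2,v_3], [v_2,v_4], [v_2,v_5], [v_3,v_4], [v_3,v_5], [v_4,v_5]
  2-simplices (6): [v_0,v_1,v_2], [v_0,v_2,v_3], [v_1,v_2,v_4], [v_1,v_3,v_4], [v_2,v_3,v_5], [v_3,v_4,v_5]

Hence C_0 ≅ Z^6, C_1 ≅ Z^12, C_2 ≅ Z^6.

∂_1: C_1 → C_0 sends each edge [p,q] (with p < q) to q − p. For instance
  ∂[v_2,v_4] = [v_4] − [v_2].
This gives a 6×12 integer matrix of rank 5; reducing to Smith normal form yields diagonal entries (1,1,1,1,1).

∂_2: C_2 → C_1 acts by ∂[p,q,r] = [q,r] − [p,r] + [p,q]. For instance
  ∂[v_2,v_3,v_5] = [v_3,v_5] − [v_2,v_5] + [v_2,v_3],
  ∂[v_1,v_2,v_4] = [v_2,v_4] − [v_1,v_4] + [v_1,v_2].
The 12×6 boundary matrix has rank 6 and Smith normal form diag(1,1,1,1,1,1).

From H_k ≅ ker(∂_k) / im(∂_{k+1}) we obtain:

  H_2: rank ker ∂_2 − rank ∂_3 = (6 − 6) − 0 = 0, and there is no ∂_3, so H_2 ≅ 0.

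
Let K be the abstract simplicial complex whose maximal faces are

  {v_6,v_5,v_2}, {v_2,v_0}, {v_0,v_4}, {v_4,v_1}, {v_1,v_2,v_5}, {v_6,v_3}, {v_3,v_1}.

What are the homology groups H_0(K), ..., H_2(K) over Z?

H_0 = Z,  H_1 = Z^2,  H_2 = 0.

Order the vertices as v_0 < v_1 < v_2 < v_3 < v_4 < v_5 < v_6. Listing each simplex with vertices in this order, K has dimension 2 with simplices:

  0-simplices (7): [v_0], [v_1], [v_2], [v_3], [v_4], [v_5], [v_6]
  1-simplices (10): [v_0,v_2], [v_0,v_4], [v_1,v_2], [v_1,v_3], [v_1,v_4], [v_1,v_5], [v_2,v_5], [v_2,v_6], [v_3,v_6], [v_5,v_6]
  2-simplices (2): [v_1,v_2,v_5], [v_2,v_5,v_6]

giving chain groups C_0 ≅ Z^7, C_1 ≅ Z^10, C_2 ≅ Z^2.

∂_1: C_1 → C_0 maps an edge to its endpoints' difference, ∂[p,q] = q − p.
The resulting 7×10 matrix has rank 6, and its Smith normal form has invariant factors (1,1,1,1,1,1).

The boundary map ∂_2: C_2 → C_1 maps a triangle to the signed sum of its edges. For instance
  ∂[v_2,v_5,v_6] = [v_5,v_6] − [v_2,v_6] + [v_2,v_5],
  ∂[v_1,v_2,v_5] = [v_2,v_5] − [v_1,v_5] + [v_1,v_2].
As a 10×2 matrix over Z this has rank 2, with invariant factors (1,1).

Computing H_k = (kernel of ∂_k) / (image of ∂_{k+1}):

  H_0: rank C_0 − rank ∂_1 = 7 − 6 = 1, and the invariant factors of ∂_1 are all 1, so H_0 ≅ Z.
  H_1: rank ker ∂_1 − rank ∂_2 = (10 − 6) − 2 = 2, and the invariant factors of ∂_2 are all 1, so H_1 ≅ Z^2.
  H_2: rank ker ∂_2 − rank ∂_3 = (2 − 2) − 0 = 0, and there is no ∂_3, so H_2 ≅ 0.

As a check, the Euler characteristic is 7 − 10 + 2 = -1, which agrees with 1 − 2 + 0 = -1.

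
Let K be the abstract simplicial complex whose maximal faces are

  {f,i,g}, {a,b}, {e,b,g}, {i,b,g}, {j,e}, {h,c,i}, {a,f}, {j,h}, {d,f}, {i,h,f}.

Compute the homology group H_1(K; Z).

H_1 = Z^2.

We work with the vertex ordering a < b < c < d < e < f < g < h < i < j. The simplices of K, each written with vertices in increasing order, are:

  0-simplices (10): a, b, c, d, e, f, g, h, i, j
  1-simplices (16): ab, af, be, bg, bi, ch, ci, df, eg, ej, fg, fh, fi, gi, hi, hj
  2-simplices (5): beg, bgi, chi, fgi, fhi

giving chain groups C_0 ≅ Z^10, C_1 ≅ Z^16, C_2 ≅ Z^5.

Boundary ∂_1: C_1 → C_0 maps an edge to its endpoints' difference, ∂[p,q] = q − p. For instance
  ∂hi = i − h.
The resulting 10×16 matrix has rank 9, and its Smith normal form has invariant factors (1,1,1,1,1,1,1,1,1).

The boundary map ∂_2: C_2 → C_1 acts by ∂[p,q,r] = [q,r] − [p,r] + [p,q]. For instance
  ∂bgi = gi − bi + bg,
  ∂fgi = gi − fi + fg.
The 16×5 boundary matrix has rank 5 and Smith normal form diag(1,1,1,1,1).

From H_k ≅ ker(∂_k) / im(∂_{k+1}) we obtain:

  H_1: rank ker ∂_1 − rank ∂_2 = (16 − 9) − 5 = 2, and the invariant factors of ∂_2 are all 1, so H_1 = Z^2.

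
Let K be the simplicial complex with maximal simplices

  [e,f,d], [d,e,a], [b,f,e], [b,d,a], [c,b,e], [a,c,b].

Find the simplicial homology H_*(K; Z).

Fix the vertex order a < b < c < d < e < f and write every simplex with vertices in increasing order. Then dim K = 2 and the simplices of K are:

  0-simplices (6): a, b, c, d, e, f
  1-simplices (12): ab, ac, ad, ae, bc, bd, be, bf, ce, de, df, ef
  2-simplices (6): abc, abd, ade, bce, bef, def

so the chain groups are C_0 ≅ Z^6, C_1 ≅ Z^12, C_2 ≅ Z^6.

Boundary ∂_1: C_1 → C_0 maps an edge to its endpoints' difference, ∂[p,q] = q − p. For instance
  ∂de = e − d.
The 6×12 boundary matrix has rank 5 and Smith normal form diag(1,1,1,1,1).

∂_2: C_2 → C_1 acts by ∂[p,q,r] = [q,r] − [p,r] + [p,q]. For instance
  ∂abc = bc − ac + ab,
  ∂bce = ce − be + bc.
As a 12×6 matrix over Z this has rank 6, with invariant factors (1,1,1,1,1,1).

From H_k ≅ ker(∂_k) / im(∂_{k+1}) we obtain:

  H_0: rank C_0 − rank ∂_1 = 6 − 5 = 1, and the invariant factors of ∂_1 are all 1, so H_0 ≅ Z.
  H_1: rank ker ∂_1 − rank ∂_2 = (12 − 5) − 6 = 1, and the invariant factors of ∂_2 are all 1, so H_1 ≅ Z.
  H_2: rank ker ∂_2 − rank ∂_3 = (6 − 6) − 0 = 0, and there is no ∂_3, so H_2 ≅ 0.

(K is a triangulation of the cylinder S^1 x I.)

H_0 = Z,  H_1 = Z,  H_2 = 0.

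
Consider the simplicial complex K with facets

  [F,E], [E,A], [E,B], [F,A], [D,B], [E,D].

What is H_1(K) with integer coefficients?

We work with the vertex ordering A < B < D < E < F. The simplices of K, each written with vertices in increasing order, are:

  0-simplices (5): A, B, D, E, F
  1-simplices (6): AE, AF, BD, BE, DE, EF

giving chain groups C_0 ≅ Z^5, C_1 ≅ Z^6.

Boundary ∂_1: C_1 → C_0 maps an edge to its endpoints' difference, ∂[p,q] = q − p. For instance
  ∂AF = F − A.
As a 5×6 matrix over Z this has rank 4, with invariant factors (1,1,1,1).

Now H_k = ker ∂_k / im ∂_{k+1}, so:

  H_1: rank ker ∂_1 − rank ∂_2 = (6 − 4) − 0 = 2, and there is no ∂_2, so H_1 = Z^2.

H_1 ≅ Z^2.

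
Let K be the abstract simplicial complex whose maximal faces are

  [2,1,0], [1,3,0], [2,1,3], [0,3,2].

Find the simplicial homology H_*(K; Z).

We work with the vertex ordering 0 < 1 < 2 < 3. The simplices of K, each written with vertices in increasing order, are:

  0-simplices (4): [0], [1], [2], [3]
  1-simplices (6): [0,1], [0,2], [0,3], [1,2], [1,3], [2,3]
  2-simplices (4): [0,1,2], [0,1,3], [0,2,3], [1,2,3]

so the chain groups are C_0 ≅ Z^4, C_1 ≅ Z^6, C_2 ≅ Z^4.

Boundary ∂_1: C_1 → C_0 sends each edge [p,q] (with p < q) to q − p. For instance
  ∂[0,2] = [2] − [0].
This gives a 4×6 integer matrix of rank 3; reducing to Smith normal form yields diagonal entries (1,1,1).

Boundary ∂_2: C_2 → C_1 sends each 2-simplex [p,q,r] to [q,r] − [p,r] + [p,q]. For instance
  ∂[0,1,2] = [1,2] − [0,2] + [0,1],
  ∂[0,1,3] = [1,3] − [0,3] + [0,1].
As a 6×4 matrix over Z this has rank 3, with invariant factors (1,1,1).

Computing H_k = (kernel of ∂_k) / (image of ∂_{k+1}):

  H_0: rank C_0 − rank ∂_1 = 4 − 3 = 1, and the invariant factors of ∂_1 are all 1, so H_0 ≅ Z.
  H_1: rank ker ∂_1 − rank ∂_2 = (6 − 3) − 3 = 0, and the invariant factors of ∂_2 are all 1, so H_1 ≅ 0.
  H_2: rank ker ∂_2 − rank ∂_3 = (4 − 3) − 0 = 1, and there is no ∂_3, so H_2 ≅ Z.

(K is a triangulation of the 2-sphere S^2.)

H_0 ≅ Z,  H_1 = 0,  H_2 ≅ Z.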